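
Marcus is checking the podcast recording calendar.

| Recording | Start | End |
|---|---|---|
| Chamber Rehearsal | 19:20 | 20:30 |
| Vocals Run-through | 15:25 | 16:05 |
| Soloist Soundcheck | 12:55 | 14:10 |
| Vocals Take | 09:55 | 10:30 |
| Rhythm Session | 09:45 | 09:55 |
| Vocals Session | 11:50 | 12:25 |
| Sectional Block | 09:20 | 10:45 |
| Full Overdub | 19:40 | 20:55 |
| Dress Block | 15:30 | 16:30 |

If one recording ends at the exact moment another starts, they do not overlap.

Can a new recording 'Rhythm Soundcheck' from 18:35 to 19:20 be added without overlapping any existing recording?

Sectional Block: ends 10:45 at or before Rhythm Soundcheck starts 18:35 → clear.
Rhythm Session: ends 09:55 at or before Rhythm Soundcheck starts 18:35 → clear.
Vocals Take: ends 10:30 at or before Rhythm Soundcheck starts 18:35 → clear.
Vocals Session: ends 12:25 at or before Rhythm Soundcheck starts 18:35 → clear.
Soloist Soundcheck: ends 14:10 at or before Rhythm Soundcheck starts 18:35 → clear.
Vocals Run-through: ends 16:05 at or before Rhythm Soundcheck starts 18:35 → clear.
Dress Block: ends 16:30 at or before Rhythm Soundcheck starts 18:35 → clear.
Chamber Rehearsal: starts 19:20 at or after Rhythm Soundcheck ends 19:20 → clear.
Full Overdub: starts 19:40 at or after Rhythm Soundcheck ends 19:20 → clear.

Yes — the slot is free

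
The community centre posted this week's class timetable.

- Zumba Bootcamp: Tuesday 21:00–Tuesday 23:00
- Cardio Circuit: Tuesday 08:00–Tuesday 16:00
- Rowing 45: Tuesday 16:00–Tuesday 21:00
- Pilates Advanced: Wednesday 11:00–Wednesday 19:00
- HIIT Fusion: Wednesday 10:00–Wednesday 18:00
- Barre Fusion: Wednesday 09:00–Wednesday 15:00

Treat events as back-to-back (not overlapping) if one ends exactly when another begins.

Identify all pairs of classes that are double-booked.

Barre Fusion & HIIT Fusion, Barre Fusion & Pilates Advanced, HIIT Fusion & Pilates Advanced

Sorted by start: Cardio Circuit, Rowing 45, Zumba Bootcamp, Barre Fusion, HIIT Fusion, Pilates Advanced.
Rowing 45 starts exactly when Cardio Circuit ends (back-to-back, no overlap), so Cardio Circuit has no further overlaps.
Zumba Bootcamp starts exactly when Rowing 45 ends (back-to-back, no overlap), so Rowing 45 has no further overlaps.
Barre Fusion starts after Zumba Bootcamp ends, so Zumba Bootcamp has no further overlaps.
HIIT Fusion starts before Barre Fusion ends → Barre Fusion and HIIT Fusion overlap.
Pilates Advanced starts before Barre Fusion ends → Barre Fusion and Pilates Advanced overlap.
Pilates Advanced starts before HIIT Fusion ends → HIIT Fusion and Pilates Advanced overlap.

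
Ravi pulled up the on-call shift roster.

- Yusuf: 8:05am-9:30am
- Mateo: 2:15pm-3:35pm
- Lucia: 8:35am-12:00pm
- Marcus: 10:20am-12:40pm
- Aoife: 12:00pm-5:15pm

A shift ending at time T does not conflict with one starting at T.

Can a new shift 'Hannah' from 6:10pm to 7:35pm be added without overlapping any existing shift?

Yes — the slot is free

Yusuf: ends 9:30am at or before Hannah starts 6:10pm → clear.
Lucia: ends 12:00pm at or before Hannah starts 6:10pm → clear.
Marcus: ends 12:40pm at or before Hannah starts 6:10pm → clear.
Aoife: ends 5:15pm at or before Hannah starts 6:10pm → clear.
Mateo: ends 3:35pm at or before Hannah starts 6:10pm → clear.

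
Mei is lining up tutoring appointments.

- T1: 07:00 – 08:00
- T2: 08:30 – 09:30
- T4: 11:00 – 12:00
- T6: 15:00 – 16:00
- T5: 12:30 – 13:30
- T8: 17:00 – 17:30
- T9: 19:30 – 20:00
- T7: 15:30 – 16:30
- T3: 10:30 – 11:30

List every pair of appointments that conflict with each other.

T3 & T4, T6 & T7

Sorted by start: T1, T2, T3, T4, T5, T6, T7, T8, T9.
T2 starts after T1 ends, so nothing later overlaps T1 either.
T3 starts after T2 ends, so nothing later overlaps T2 either.
T4 starts before T3 ends → T3 and T4 overlap.
T5 starts after T3 ends, so nothing later overlaps T3 either.
T5 starts after T4 ends, so nothing later overlaps T4 either.
T6 starts after T5 ends, so nothing later overlaps T5 either.
T7 starts before T6 ends → T6 and T7 overlap.
T8 starts after T6 ends, so nothing later overlaps T6 either.
T8 starts after T7 ends, so nothing later overlaps T7 either.
T9 starts after T8 ends.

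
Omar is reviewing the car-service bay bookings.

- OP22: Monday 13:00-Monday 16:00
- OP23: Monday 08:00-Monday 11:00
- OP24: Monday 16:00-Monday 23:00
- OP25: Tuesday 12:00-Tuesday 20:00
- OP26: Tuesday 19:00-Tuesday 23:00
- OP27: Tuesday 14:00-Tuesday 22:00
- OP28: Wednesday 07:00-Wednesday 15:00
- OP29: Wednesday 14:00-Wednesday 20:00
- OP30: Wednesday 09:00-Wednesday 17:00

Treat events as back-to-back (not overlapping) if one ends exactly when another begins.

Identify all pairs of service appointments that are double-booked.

OP25 & OP26, OP25 & OP27, OP26 & OP27, OP28 & OP29, OP28 & OP30, OP29 & OP30

Sorted by start: OP23, OP22, OP24, OP25, OP27, OP26, OP28, OP30, OP29.
OP22 starts after OP23 ends, so OP23 has no further overlaps.
OP24 starts exactly when OP22 ends (back-to-back, no overlap), so OP22 has no further overlaps.
OP25 starts after OP24 ends, so OP24 has no further overlaps.
OP27 starts before OP25 ends → OP25 and OP27 overlap.
OP26 starts before OP25 ends → OP25 and OP26 overlap.
OP28 starts after OP25 ends, so OP25 has no further overlaps.
OP26 starts before OP27 ends → OP27 and OP26 overlap.
OP28 starts after OP27 ends, so OP27 has no further overlaps.
OP28 starts after OP26 ends, so OP26 has no further overlaps.
OP30 starts before OP28 ends → OP28 and OP30 overlap.
OP29 starts before OP28 ends → OP28 and OP29 overlap.
OP29 starts before OP30 ends → OP30 and OP29 overlap.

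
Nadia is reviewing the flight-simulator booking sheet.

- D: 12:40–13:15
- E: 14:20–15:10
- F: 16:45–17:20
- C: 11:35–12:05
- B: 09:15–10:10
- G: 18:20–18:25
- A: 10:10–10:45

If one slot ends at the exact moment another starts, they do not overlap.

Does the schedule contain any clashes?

Sorted by start: B, A, C, D, E, F, G.
A starts exactly when B ends (back-to-back, no overlap); B is clear from here.
C starts after A ends; A is clear from here.
D starts after C ends; C is clear from here.
E starts after D ends; D is clear from here.
F starts after E ends; E is clear from here.
G starts after F ends.
Every pair is clear; the schedule has no overlaps.

No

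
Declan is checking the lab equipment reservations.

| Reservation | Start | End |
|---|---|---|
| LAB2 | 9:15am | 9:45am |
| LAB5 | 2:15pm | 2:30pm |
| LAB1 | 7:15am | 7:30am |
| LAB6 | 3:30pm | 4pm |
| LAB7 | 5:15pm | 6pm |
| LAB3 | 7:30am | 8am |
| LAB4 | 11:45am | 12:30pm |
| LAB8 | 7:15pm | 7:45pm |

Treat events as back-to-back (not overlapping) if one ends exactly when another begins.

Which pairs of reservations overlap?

Two intervals overlap when each starts before the other ends.
Sorted by start: LAB1, LAB3, LAB2, LAB4, LAB5, LAB6, LAB7, LAB8.
LAB3 starts exactly when LAB1 ends (back-to-back, no overlap); LAB1 is clear from here.
LAB2 starts after LAB3 ends; LAB3 is clear from here.
LAB4 starts after LAB2 ends; LAB2 is clear from here.
LAB5 starts after LAB4 ends; LAB4 is clear from here.
LAB6 starts after LAB5 ends; LAB5 is clear from here.
LAB7 starts after LAB6 ends; LAB6 is clear from here.
LAB8 starts after LAB7 ends.

no conflicts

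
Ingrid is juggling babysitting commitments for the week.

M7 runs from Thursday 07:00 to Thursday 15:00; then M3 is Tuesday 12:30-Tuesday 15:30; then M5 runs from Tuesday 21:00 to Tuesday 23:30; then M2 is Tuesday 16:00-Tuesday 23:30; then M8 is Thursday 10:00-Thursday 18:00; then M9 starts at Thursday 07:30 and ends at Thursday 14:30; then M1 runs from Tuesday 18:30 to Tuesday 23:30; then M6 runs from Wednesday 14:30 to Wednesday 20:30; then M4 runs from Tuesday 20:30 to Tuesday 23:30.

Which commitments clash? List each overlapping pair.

M1 & M2, M1 & M4, M1 & M5, M2 & M4, M2 & M5, M4 & M5, M7 & M8, M7 & M9, M8 & M9

Two intervals overlap when each starts before the other ends.
Sorted by start: M3, M2, M1, M4, M5, M6, M7, M9, M8.
M2 starts after M3 ends, so nothing later overlaps M3 either.
M1 starts before M2 ends → M2 and M1 overlap.
M4 starts before M2 ends → M2 and M4 overlap.
M5 starts before M2 ends → M2 and M5 overlap.
M6 starts after M2 ends, so nothing later overlaps M2 either.
M4 starts before M1 ends → M1 and M4 overlap.
M5 starts before M1 ends → M1 and M5 overlap.
M6 starts after M1 ends, so nothing later overlaps M1 either.
M5 starts before M4 ends → M4 and M5 overlap.
M6 starts after M4 ends, so nothing later overlaps M4 either.
M6 starts after M5 ends, so nothing later overlaps M5 either.
M7 starts after M6 ends, so nothing later overlaps M6 either.
M9 starts before M7 ends → M7 and M9 overlap.
M8 starts before M7 ends → M7 and M8 overlap.
M8 starts before M9 ends → M9 and M8 overlap.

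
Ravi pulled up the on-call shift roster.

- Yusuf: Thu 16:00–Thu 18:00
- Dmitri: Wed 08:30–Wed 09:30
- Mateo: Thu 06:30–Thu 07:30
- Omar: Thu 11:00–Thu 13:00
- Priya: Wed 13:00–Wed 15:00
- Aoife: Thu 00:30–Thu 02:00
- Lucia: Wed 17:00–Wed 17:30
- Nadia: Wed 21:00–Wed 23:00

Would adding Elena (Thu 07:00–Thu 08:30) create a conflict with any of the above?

Dmitri: ends Wed 09:30 at or before Elena starts Thu 07:00 → clear.
Priya: ends Wed 15:00 at or before Elena starts Thu 07:00 → clear.
Lucia: ends Wed 17:30 at or before Elena starts Thu 07:00 → clear.
Nadia: ends Wed 23:00 at or before Elena starts Thu 07:00 → clear.
Aoife: ends Thu 02:00 at or before Elena starts Thu 07:00 → clear.
Mateo: starts Thu 06:30 before Elena ends Thu 08:30, and ends Thu 07:30 after Elena starts Thu 07:00 → overlap.
Omar: starts Thu 11:00 at or after Elena ends Thu 08:30 → clear.
Yusuf: starts Thu 16:00 at or after Elena ends Thu 08:30 → clear.
Elena overlaps Mateo.

Yes — it overlaps Mateo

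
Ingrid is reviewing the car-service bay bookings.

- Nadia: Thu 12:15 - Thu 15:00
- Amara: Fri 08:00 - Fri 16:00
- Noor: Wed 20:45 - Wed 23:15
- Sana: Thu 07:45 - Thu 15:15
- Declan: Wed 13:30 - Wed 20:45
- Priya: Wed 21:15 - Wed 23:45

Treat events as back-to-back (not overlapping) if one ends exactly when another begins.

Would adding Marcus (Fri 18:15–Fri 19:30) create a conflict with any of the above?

No — it doesn't clash with anything

Declan: ends Wed 20:45 at or before Marcus starts Fri 18:15 → clear.
Noor: ends Wed 23:15 at or before Marcus starts Fri 18:15 → clear.
Priya: ends Wed 23:45 at or before Marcus starts Fri 18:15 → clear.
Sana: ends Thu 15:15 at or before Marcus starts Fri 18:15 → clear.
Nadia: ends Thu 15:00 at or before Marcus starts Fri 18:15 → clear.
Amara: ends Fri 16:00 at or before Marcus starts Fri 18:15 → clear.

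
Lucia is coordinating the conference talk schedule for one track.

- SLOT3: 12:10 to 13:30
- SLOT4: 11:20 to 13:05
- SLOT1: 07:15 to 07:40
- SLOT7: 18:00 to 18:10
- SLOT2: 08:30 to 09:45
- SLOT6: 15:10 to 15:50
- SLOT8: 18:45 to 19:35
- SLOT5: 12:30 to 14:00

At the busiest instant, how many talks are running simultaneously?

Sort all start/end points and keep a running count:
07:15 start SLOT1 → 1
07:40 end SLOT1 → 0
08:30 start SLOT2 → 1
09:45 end SLOT2 → 0
11:20 start SLOT4 → 1
12:10 start SLOT3 → 2
12:30 start SLOT5 → 3
13:05 end SLOT4 → 2
13:30 end SLOT3 → 1
14:00 end SLOT5 → 0
15:10 start SLOT6 → 1
15:50 end SLOT6 → 0
18:00 start SLOT7 → 1
18:10 end SLOT7 → 0
18:45 start SLOT8 → 1
19:35 end SLOT8 → 0
Peak is 3, at 12:30 (SLOT3, SLOT4, SLOT5).

3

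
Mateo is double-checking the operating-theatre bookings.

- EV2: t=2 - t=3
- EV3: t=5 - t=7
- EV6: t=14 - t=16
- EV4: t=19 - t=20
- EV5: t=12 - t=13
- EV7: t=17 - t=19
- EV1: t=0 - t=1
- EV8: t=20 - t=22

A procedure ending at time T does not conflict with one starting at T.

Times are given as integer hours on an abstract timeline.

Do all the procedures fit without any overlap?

Yes

Sorted by start: EV1, EV2, EV3, EV5, EV6, EV7, EV4, EV8.
EV2 starts after EV1 ends, so nothing later overlaps EV1 either.
EV3 starts after EV2 ends, so nothing later overlaps EV2 either.
EV5 starts after EV3 ends, so nothing later overlaps EV3 either.
EV6 starts after EV5 ends, so nothing later overlaps EV5 either.
EV7 starts after EV6 ends, so nothing later overlaps EV6 either.
EV4 starts exactly when EV7 ends (back-to-back, no overlap), so nothing later overlaps EV7 either.
EV8 starts exactly when EV4 ends (back-to-back, no overlap).
Every pair is clear; the schedule has no overlaps.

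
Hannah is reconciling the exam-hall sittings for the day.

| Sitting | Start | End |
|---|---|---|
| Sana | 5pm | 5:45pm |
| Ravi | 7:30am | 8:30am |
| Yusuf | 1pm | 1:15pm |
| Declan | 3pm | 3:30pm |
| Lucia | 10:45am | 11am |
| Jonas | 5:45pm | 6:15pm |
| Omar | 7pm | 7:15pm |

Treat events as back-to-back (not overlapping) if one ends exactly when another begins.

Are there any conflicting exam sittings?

No

Two intervals overlap when each starts before the other ends.
Sorted by start: Ravi, Lucia, Yusuf, Declan, Sana, Jonas, Omar.
Lucia starts after Ravi ends — done with Ravi.
Yusuf starts after Lucia ends — done with Lucia.
Declan starts after Yusuf ends — done with Yusuf.
Sana starts after Declan ends — done with Declan.
Jonas starts exactly when Sana ends (back-to-back, no overlap) — done with Sana.
Omar starts after Jonas ends.
Every pair is clear; the schedule has no overlaps.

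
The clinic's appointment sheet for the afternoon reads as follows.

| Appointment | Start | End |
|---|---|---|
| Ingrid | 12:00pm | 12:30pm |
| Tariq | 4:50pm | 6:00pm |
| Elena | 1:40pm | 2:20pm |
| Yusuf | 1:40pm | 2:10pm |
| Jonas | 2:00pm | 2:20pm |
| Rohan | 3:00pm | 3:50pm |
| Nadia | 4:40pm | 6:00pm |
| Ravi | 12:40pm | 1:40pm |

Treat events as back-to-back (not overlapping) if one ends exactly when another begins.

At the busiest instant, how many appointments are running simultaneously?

3

Sort all start/end points and keep a running count:
12:00pm start Ingrid → 1
12:30pm end Ingrid → 0
12:40pm start Ravi → 1
1:40pm end Ravi → 0
1:40pm start Elena → 1
1:40pm start Yusuf → 2
2:00pm start Jonas → 3
2:10pm end Yusuf → 2
2:20pm end Elena → 1
2:20pm end Jonas → 0
3:00pm start Rohan → 1
3:50pm end Rohan → 0
4:40pm start Nadia → 1
4:50pm start Tariq → 2
6:00pm end Nadia → 1
6:00pm end Tariq → 0
Peak is 3, at 2:00pm (Elena, Jonas, Yusuf).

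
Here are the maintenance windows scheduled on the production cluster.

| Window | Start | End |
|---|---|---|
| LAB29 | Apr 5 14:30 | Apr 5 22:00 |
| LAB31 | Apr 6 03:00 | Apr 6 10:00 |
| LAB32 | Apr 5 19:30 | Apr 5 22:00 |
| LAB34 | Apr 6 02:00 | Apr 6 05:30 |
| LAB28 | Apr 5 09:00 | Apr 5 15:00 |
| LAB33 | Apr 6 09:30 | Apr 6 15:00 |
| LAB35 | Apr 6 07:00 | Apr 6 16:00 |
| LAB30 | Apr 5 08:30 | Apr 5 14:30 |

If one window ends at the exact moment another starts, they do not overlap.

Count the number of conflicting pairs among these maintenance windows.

Sorted by start: LAB30, LAB28, LAB29, LAB32, LAB34, LAB31, LAB35, LAB33.
LAB28 starts before LAB30 ends → LAB30 and LAB28 overlap.
LAB29 starts exactly when LAB30 ends (back-to-back, no overlap); LAB30 is clear from here.
LAB29 starts before LAB28 ends → LAB28 and LAB29 overlap.
LAB32 starts after LAB28 ends; LAB28 is clear from here.
LAB32 starts before LAB29 ends → LAB29 and LAB32 overlap.
LAB34 starts after LAB29 ends; LAB29 is clear from here.
LAB34 starts after LAB32 ends; LAB32 is clear from here.
LAB31 starts before LAB34 ends → LAB34 and LAB31 overlap.
LAB35 starts after LAB34 ends; LAB34 is clear from here.
LAB35 starts before LAB31 ends → LAB31 and LAB35 overlap.
LAB33 starts before LAB31 ends → LAB31 and LAB33 overlap.
LAB33 starts before LAB35 ends → LAB35 and LAB33 overlap.
Overlapping pairs: LAB28 & LAB29, LAB28 & LAB30, LAB29 & LAB32, LAB31 & LAB33, LAB31 & LAB34, LAB31 & LAB35, LAB33 & LAB35 — 7 in total.

7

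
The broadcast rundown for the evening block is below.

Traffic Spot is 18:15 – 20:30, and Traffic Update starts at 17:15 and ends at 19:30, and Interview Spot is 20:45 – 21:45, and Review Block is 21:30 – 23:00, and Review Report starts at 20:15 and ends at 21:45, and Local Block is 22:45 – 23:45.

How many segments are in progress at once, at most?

3

Sweep the timeline, counting +1 at each start and −1 at each end (ends before starts at a tie):
17:15 start Traffic Update → 1
18:15 start Traffic Spot → 2
19:30 end Traffic Update → 1
20:15 start Review Report → 2
20:30 end Traffic Spot → 1
20:45 start Interview Spot → 2
21:30 start Review Block → 3
21:45 end Interview Spot → 2
21:45 end Review Report → 1
22:45 start Local Block → 2
23:00 end Review Block → 1
23:45 end Local Block → 0
Peak is 3, at 21:30 (Interview Spot, Review Block, Review Report).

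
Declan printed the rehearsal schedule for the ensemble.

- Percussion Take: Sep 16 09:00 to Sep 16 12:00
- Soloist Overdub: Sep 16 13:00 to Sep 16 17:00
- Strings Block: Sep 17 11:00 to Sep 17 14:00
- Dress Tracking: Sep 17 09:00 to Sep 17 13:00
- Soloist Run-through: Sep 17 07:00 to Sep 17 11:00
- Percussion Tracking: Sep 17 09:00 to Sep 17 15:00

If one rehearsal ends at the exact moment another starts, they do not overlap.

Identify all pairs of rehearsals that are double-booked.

Sorted by start: Percussion Take, Soloist Overdub, Soloist Run-through, Dress Tracking, Percussion Tracking, Strings Block.
Soloist Overdub starts after Percussion Take ends, so Percussion Take has no further overlaps.
Soloist Run-through starts after Soloist Overdub ends, so Soloist Overdub has no further overlaps.
Dress Tracking starts before Soloist Run-through ends → Soloist Run-through and Dress Tracking overlap.
Percussion Tracking starts before Soloist Run-through ends → Soloist Run-through and Percussion Tracking overlap.
Strings Block starts exactly when Soloist Run-through ends (back-to-back, no overlap).
Percussion Tracking starts before Dress Tracking ends → Dress Tracking and Percussion Tracking overlap.
Strings Block starts before Dress Tracking ends → Dress Tracking and Strings Block overlap.
Strings Block starts before Percussion Tracking ends → Percussion Tracking and Strings Block overlap.

Dress Tracking & Percussion Tracking, Dress Tracking & Soloist Run-through, Dress Tracking & Strings Block, Percussion Tracking & Soloist Run-through, Percussion Tracking & Strings Block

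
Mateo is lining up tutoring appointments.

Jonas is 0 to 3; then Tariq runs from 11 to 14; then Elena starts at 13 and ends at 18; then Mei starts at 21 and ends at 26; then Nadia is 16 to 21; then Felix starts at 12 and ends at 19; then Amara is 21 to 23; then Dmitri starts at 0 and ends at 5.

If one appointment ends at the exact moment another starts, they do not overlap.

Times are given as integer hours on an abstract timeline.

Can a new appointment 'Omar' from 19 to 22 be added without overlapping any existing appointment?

No — it overlaps Amara, Mei, Nadia

Dmitri: ends 5 at or before Omar starts 19 → clear.
Jonas: ends 3 at or before Omar starts 19 → clear.
Tariq: ends 14 at or before Omar starts 19 → clear.
Felix: ends 19 at or before Omar starts 19 → clear.
Elena: ends 18 at or before Omar starts 19 → clear.
Nadia: starts 16 before Omar ends 22, and ends 21 after Omar starts 19 → overlap.
Amara: starts 21 before Omar ends 22, and ends 23 after Omar starts 19 → overlap.
Mei: starts 21 before Omar ends 22, and ends 26 after Omar starts 19 → overlap.
Omar overlaps Amara, Nadia, Mei.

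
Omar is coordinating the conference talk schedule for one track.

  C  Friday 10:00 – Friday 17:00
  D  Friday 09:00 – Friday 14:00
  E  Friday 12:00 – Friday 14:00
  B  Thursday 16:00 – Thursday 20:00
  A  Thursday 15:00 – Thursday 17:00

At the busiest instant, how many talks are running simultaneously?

3

Walk through starts and ends in time order (an end at T is processed before a start at T):
Thursday 15:00 start A → 1
Thursday 16:00 start B → 2
Thursday 17:00 end A → 1
Thursday 20:00 end B → 0
Friday 09:00 start D → 1
Friday 10:00 start C → 2
Friday 12:00 start E → 3
Friday 14:00 end D → 2
Friday 14:00 end E → 1
Friday 17:00 end C → 0
Peak is 3, at Friday 12:00 (C, D, E).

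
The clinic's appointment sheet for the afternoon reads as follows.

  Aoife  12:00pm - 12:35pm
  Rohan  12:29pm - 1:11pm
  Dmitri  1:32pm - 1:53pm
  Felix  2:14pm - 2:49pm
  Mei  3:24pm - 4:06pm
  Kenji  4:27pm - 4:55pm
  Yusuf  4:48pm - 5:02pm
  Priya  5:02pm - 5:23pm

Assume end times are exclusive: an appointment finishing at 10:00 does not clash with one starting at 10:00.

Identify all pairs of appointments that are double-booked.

Aoife & Rohan, Kenji & Yusuf

Sorted by start: Aoife, Rohan, Dmitri, Felix, Mei, Kenji, Yusuf, Priya.
Rohan starts before Aoife ends → Aoife and Rohan overlap.
Dmitri starts after Aoife ends, so Aoife has no further overlaps.
Dmitri starts after Rohan ends, so Rohan has no further overlaps.
Felix starts after Dmitri ends, so Dmitri has no further overlaps.
Mei starts after Felix ends, so Felix has no further overlaps.
Kenji starts after Mei ends, so Mei has no further overlaps.
Yusuf starts before Kenji ends → Kenji and Yusuf overlap.
Priya starts after Kenji ends.
Priya starts exactly when Yusuf ends (back-to-back, no overlap).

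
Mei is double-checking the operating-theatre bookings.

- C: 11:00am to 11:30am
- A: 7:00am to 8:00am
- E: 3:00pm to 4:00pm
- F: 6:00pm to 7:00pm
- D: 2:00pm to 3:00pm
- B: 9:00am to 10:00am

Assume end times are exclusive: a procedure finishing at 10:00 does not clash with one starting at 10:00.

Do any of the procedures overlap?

No

Two intervals overlap when each starts before the other ends.
Sorted by start: A, B, C, D, E, F.
B starts after A ends, so nothing later overlaps A either.
C starts after B ends, so nothing later overlaps B either.
D starts after C ends, so nothing later overlaps C either.
E starts exactly when D ends (back-to-back, no overlap), so nothing later overlaps D either.
F starts after E ends.
Every pair is clear; the schedule has no overlaps.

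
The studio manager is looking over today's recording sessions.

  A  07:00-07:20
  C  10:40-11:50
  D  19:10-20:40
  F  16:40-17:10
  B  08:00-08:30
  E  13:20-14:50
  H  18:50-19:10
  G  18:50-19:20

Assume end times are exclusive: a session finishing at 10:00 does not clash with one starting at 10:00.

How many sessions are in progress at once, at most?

2

Sweep the timeline, counting +1 at each start and −1 at each end (ends before starts at a tie):
07:00 start A → 1
07:20 end A → 0
08:00 start B → 1
08:30 end B → 0
10:40 start C → 1
11:50 end C → 0
13:20 start E → 1
14:50 end E → 0
16:40 start F → 1
17:10 end F → 0
18:50 start G → 1
18:50 start H → 2
19:10 end H → 1
19:10 start D → 2
19:20 end G → 1
20:40 end D → 0
Peak is 2, at 18:50 (G, H).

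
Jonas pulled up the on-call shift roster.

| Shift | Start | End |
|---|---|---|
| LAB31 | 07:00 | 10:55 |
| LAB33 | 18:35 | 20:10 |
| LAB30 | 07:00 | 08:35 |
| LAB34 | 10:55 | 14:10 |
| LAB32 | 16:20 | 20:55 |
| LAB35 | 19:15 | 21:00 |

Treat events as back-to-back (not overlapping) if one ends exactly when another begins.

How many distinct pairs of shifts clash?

Sorted by start: LAB30, LAB31, LAB34, LAB32, LAB33, LAB35.
LAB31 starts before LAB30 ends → LAB30 and LAB31 overlap.
LAB34 starts after LAB30 ends, so nothing later overlaps LAB30 either.
LAB34 starts exactly when LAB31 ends (back-to-back, no overlap), so nothing later overlaps LAB31 either.
LAB32 starts after LAB34 ends, so nothing later overlaps LAB34 either.
LAB33 starts before LAB32 ends → LAB32 and LAB33 overlap.
LAB35 starts before LAB32 ends → LAB32 and LAB35 overlap.
LAB35 starts before LAB33 ends → LAB33 and LAB35 overlap.
Overlapping pairs: LAB30 & LAB31, LAB32 & LAB33, LAB32 & LAB35, LAB33 & LAB35 — 4 in total.

4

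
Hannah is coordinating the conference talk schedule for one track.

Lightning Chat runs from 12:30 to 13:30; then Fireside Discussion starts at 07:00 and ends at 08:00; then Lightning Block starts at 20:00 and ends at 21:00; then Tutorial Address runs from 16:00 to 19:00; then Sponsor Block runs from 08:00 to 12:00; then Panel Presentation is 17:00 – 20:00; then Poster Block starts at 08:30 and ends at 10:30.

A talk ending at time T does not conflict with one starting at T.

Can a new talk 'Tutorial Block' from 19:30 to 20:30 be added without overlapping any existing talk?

Fireside Discussion: ends 08:00 at or before Tutorial Block starts 19:30 → clear.
Sponsor Block: ends 12:00 at or before Tutorial Block starts 19:30 → clear.
Poster Block: ends 10:30 at or before Tutorial Block starts 19:30 → clear.
Lightning Chat: ends 13:30 at or before Tutorial Block starts 19:30 → clear.
Tutorial Address: ends 19:00 at or before Tutorial Block starts 19:30 → clear.
Panel Presentation: starts 17:00 before Tutorial Block ends 20:30, and ends 20:00 after Tutorial Block starts 19:30 → overlap.
Lightning Block: starts 20:00 before Tutorial Block ends 20:30, and ends 21:00 after Tutorial Block starts 19:30 → overlap.
Tutorial Block overlaps Panel Presentation, Lightning Block.

No — it overlaps Lightning Block, Panel Presentation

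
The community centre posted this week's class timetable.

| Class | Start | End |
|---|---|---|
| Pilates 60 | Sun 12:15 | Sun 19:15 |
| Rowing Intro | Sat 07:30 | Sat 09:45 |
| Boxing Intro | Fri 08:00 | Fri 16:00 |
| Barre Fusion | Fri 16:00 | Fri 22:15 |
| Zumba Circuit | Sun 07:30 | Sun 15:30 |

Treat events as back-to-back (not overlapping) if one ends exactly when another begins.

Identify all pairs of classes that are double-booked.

Pilates 60 & Zumba Circuit

Two intervals overlap when each starts before the other ends.
Sorted by start: Boxing Intro, Barre Fusion, Rowing Intro, Zumba Circuit, Pilates 60.
Barre Fusion starts exactly when Boxing Intro ends (back-to-back, no overlap), so Boxing Intro has no further overlaps.
Rowing Intro starts after Barre Fusion ends, so Barre Fusion has no further overlaps.
Zumba Circuit starts after Rowing Intro ends, so Rowing Intro has no further overlaps.
Pilates 60 starts before Zumba Circuit ends → Zumba Circuit and Pilates 60 overlap.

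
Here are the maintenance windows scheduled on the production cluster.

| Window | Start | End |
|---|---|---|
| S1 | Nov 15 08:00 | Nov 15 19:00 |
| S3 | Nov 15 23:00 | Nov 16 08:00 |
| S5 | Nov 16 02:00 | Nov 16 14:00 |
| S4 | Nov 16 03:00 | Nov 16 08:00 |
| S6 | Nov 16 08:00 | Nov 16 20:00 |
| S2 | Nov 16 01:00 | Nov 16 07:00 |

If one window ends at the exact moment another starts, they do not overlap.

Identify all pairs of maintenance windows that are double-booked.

Check each pair: they overlap iff neither finishes before the other starts.
Sorted by start: S1, S3, S2, S5, S4, S6.
S3 starts after S1 ends — done with S1.
S2 starts before S3 ends → S3 and S2 overlap.
S5 starts before S3 ends → S3 and S5 overlap.
S4 starts before S3 ends → S3 and S4 overlap.
S6 starts exactly when S3 ends (back-to-back, no overlap).
S5 starts before S2 ends → S2 and S5 overlap.
S4 starts before S2 ends → S2 and S4 overlap.
S6 starts after S2 ends.
S4 starts before S5 ends → S5 and S4 overlap.
S6 starts before S5 ends → S5 and S6 overlap.
S6 starts exactly when S4 ends (back-to-back, no overlap).

S2 & S3, S2 & S4, S2 & S5, S3 & S4, S3 & S5, S4 & S5, S5 & S6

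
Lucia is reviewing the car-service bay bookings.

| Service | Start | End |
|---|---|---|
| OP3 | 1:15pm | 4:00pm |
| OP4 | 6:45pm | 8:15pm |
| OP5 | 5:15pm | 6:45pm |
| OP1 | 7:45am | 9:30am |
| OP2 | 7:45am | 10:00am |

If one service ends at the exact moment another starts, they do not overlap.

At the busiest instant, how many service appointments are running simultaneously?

Sweep the timeline, counting +1 at each start and −1 at each end (ends before starts at a tie):
7:45am start OP1 → 1
7:45am start OP2 → 2
9:30am end OP1 → 1
10:00am end OP2 → 0
1:15pm start OP3 → 1
4:00pm end OP3 → 0
5:15pm start OP5 → 1
6:45pm end OP5 → 0
6:45pm start OP4 → 1
8:15pm end OP4 → 0
Peak is 2, at 7:45am (OP1, OP2).

2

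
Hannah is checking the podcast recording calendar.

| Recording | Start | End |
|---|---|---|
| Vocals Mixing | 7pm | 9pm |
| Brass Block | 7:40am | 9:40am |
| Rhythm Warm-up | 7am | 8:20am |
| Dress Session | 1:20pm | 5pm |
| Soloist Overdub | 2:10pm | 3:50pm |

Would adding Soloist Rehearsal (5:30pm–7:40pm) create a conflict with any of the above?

Rhythm Warm-up: ends 8:20am at or before Soloist Rehearsal starts 5:30pm → clear.
Brass Block: ends 9:40am at or before Soloist Rehearsal starts 5:30pm → clear.
Dress Session: ends 5pm at or before Soloist Rehearsal starts 5:30pm → clear.
Soloist Overdub: ends 3:50pm at or before Soloist Rehearsal starts 5:30pm → clear.
Vocals Mixing: starts 7pm before Soloist Rehearsal ends 7:40pm, and ends 9pm after Soloist Rehearsal starts 5:30pm → overlap.
Soloist Rehearsal overlaps Vocals Mixing.

Yes — it overlaps Vocals Mixing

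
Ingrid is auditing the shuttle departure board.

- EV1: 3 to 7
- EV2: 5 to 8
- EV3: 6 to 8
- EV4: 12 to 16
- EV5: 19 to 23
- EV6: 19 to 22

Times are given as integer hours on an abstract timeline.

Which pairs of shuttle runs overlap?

Check each pair: they overlap iff neither finishes before the other starts.
Sorted by start: EV1, EV2, EV3, EV4, EV5, EV6.
EV2 starts before EV1 ends → EV1 and EV2 overlap.
EV3 starts before EV1 ends → EV1 and EV3 overlap.
EV4 starts after EV1 ends — done with EV1.
EV3 starts before EV2 ends → EV2 and EV3 overlap.
EV4 starts after EV2 ends — done with EV2.
EV4 starts after EV3 ends — done with EV3.
EV5 starts after EV4 ends — done with EV4.
EV6 starts before EV5 ends → EV5 and EV6 overlap.

EV1 & EV2, EV1 & EV3, EV2 & EV3, EV5 & EV6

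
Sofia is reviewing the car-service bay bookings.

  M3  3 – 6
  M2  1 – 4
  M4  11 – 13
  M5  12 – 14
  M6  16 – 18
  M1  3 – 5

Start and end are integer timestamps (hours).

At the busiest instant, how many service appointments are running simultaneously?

Walk through starts and ends in time order (an end at T is processed before a start at T):
1 start M2 → 1
3 start M1 → 2
3 start M3 → 3
4 end M2 → 2
5 end M1 → 1
6 end M3 → 0
11 start M4 → 1
12 start M5 → 2
13 end M4 → 1
14 end M5 → 0
16 start M6 → 1
18 end M6 → 0
Peak is 3, at 3 (M1, M2, M3).

3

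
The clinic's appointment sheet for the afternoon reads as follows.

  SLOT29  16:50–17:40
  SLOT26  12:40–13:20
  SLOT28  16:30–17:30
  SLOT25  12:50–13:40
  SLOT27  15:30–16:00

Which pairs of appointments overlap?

Two intervals overlap when each starts before the other ends.
Sorted by start: SLOT26, SLOT25, SLOT27, SLOT28, SLOT29.
SLOT25 starts before SLOT26 ends → SLOT26 and SLOT25 overlap.
SLOT27 starts after SLOT26 ends, so nothing later overlaps SLOT26 either.
SLOT27 starts after SLOT25 ends, so nothing later overlaps SLOT25 either.
SLOT28 starts after SLOT27 ends, so nothing later overlaps SLOT27 either.
SLOT29 starts before SLOT28 ends → SLOT28 and SLOT29 overlap.

SLOT25 & SLOT26, SLOT28 & SLOT29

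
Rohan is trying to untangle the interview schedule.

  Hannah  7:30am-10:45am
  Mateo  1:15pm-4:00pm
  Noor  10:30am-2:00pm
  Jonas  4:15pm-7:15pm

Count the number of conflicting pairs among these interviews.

Sorted by start: Hannah, Noor, Mateo, Jonas.
Noor starts before Hannah ends → Hannah and Noor overlap.
Mateo starts after Hannah ends, so nothing later overlaps Hannah either.
Mateo starts before Noor ends → Noor and Mateo overlap.
Jonas starts after Noor ends.
Jonas starts after Mateo ends.
Overlapping pairs: Hannah & Noor, Mateo & Noor — 2 in total.

2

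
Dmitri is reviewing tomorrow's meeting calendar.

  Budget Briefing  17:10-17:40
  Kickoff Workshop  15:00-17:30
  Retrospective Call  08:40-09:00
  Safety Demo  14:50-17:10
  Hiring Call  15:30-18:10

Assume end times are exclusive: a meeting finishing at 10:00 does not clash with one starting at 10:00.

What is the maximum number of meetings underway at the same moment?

Sort all start/end points and keep a running count:
08:40 start Retrospective Call → 1
09:00 end Retrospective Call → 0
14:50 start Safety Demo → 1
15:00 start Kickoff Workshop → 2
15:30 start Hiring Call → 3
17:10 end Safety Demo → 2
17:10 start Budget Briefing → 3
17:30 end Kickoff Workshop → 2
17:40 end Budget Briefing → 1
18:10 end Hiring Call → 0
Peak is 3, at 15:30 (Hiring Call, Kickoff Workshop, Safety Demo).

3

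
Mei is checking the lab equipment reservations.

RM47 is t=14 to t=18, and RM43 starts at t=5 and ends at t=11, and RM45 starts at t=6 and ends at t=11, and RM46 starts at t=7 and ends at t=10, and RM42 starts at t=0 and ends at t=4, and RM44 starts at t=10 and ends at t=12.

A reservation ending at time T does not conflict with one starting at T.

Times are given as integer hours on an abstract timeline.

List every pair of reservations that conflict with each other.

RM43 & RM44, RM43 & RM45, RM43 & RM46, RM44 & RM45, RM45 & RM46

Two intervals overlap when each starts before the other ends.
Sorted by start: RM42, RM43, RM45, RM46, RM44, RM47.
RM43 starts after RM42 ends — done with RM42.
RM45 starts before RM43 ends → RM43 and RM45 overlap.
RM46 starts before RM43 ends → RM43 and RM46 overlap.
RM44 starts before RM43 ends → RM43 and RM44 overlap.
RM47 starts after RM43 ends.
RM46 starts before RM45 ends → RM45 and RM46 overlap.
RM44 starts before RM45 ends → RM45 and RM44 overlap.
RM47 starts after RM45 ends.
RM44 starts exactly when RM46 ends (back-to-back, no overlap) — done with RM46.
RM47 starts after RM44 ends.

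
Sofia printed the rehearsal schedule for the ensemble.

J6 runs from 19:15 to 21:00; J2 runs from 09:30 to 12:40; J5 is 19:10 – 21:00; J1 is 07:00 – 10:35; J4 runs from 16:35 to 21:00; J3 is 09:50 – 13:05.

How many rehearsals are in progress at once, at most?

Sort all start/end points and keep a running count:
07:00 start J1 → 1
09:30 start J2 → 2
09:50 start J3 → 3
10:35 end J1 → 2
12:40 end J2 → 1
13:05 end J3 → 0
16:35 start J4 → 1
19:10 start J5 → 2
19:15 start J6 → 3
21:00 end J4 → 2
21:00 end J5 → 1
21:00 end J6 → 0
Peak is 3, at 09:50 (J1, J2, J3).

3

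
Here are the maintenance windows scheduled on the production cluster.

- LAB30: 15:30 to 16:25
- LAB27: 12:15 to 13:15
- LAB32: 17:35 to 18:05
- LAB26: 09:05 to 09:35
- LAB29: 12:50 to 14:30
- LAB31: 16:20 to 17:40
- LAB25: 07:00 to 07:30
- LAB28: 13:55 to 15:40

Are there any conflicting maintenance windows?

Sorted by start: LAB25, LAB26, LAB27, LAB29, LAB28, LAB30, LAB31, LAB32.
LAB26 starts after LAB25 ends — done with LAB25.
LAB27 starts after LAB26 ends — done with LAB26.
LAB29 starts before LAB27 ends → LAB27 and LAB29 overlap.
That's a conflict, so the schedule is not conflict-free.

Yes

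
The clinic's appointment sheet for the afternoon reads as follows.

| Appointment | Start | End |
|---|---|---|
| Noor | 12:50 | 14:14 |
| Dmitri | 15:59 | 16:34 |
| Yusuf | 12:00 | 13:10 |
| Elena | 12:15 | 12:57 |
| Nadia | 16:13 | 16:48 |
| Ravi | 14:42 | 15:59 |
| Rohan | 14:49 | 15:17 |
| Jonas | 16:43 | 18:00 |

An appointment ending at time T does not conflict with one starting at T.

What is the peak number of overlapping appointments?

3

Walk through starts and ends in time order (an end at T is processed before a start at T):
12:00 start Yusuf → 1
12:15 start Elena → 2
12:50 start Noor → 3
12:57 end Elena → 2
13:10 end Yusuf → 1
14:14 end Noor → 0
14:42 start Ravi → 1
14:49 start Rohan → 2
15:17 end Rohan → 1
15:59 end Ravi → 0
15:59 start Dmitri → 1
16:13 start Nadia → 2
16:34 end Dmitri → 1
16:43 start Jonas → 2
16:48 end Nadia → 1
18:00 end Jonas → 0
Peak is 3, at 12:50 (Elena, Noor, Yusuf).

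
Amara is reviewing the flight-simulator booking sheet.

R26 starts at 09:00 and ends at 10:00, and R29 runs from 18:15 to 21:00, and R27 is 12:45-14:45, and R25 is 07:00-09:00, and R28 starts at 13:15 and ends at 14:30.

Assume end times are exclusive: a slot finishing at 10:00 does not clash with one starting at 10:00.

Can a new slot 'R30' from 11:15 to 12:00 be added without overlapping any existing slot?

Yes — the slot is free

R25: ends 09:00 at or before R30 starts 11:15 → clear.
R26: ends 10:00 at or before R30 starts 11:15 → clear.
R27: starts 12:45 at or after R30 ends 12:00 → clear.
R28: starts 13:15 at or after R30 ends 12:00 → clear.
R29: starts 18:15 at or after R30 ends 12:00 → clear.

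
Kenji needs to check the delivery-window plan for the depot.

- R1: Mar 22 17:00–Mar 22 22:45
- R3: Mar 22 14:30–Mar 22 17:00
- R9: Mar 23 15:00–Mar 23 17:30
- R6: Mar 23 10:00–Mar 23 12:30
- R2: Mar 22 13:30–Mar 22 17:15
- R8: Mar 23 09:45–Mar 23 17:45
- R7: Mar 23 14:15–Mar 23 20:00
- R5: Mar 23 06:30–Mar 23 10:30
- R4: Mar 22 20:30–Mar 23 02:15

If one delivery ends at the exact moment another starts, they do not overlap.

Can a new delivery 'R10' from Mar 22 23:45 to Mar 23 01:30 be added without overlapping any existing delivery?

R2: ends Mar 22 17:15 at or before R10 starts Mar 22 23:45 → clear.
R3: ends Mar 22 17:00 at or before R10 starts Mar 22 23:45 → clear.
R1: ends Mar 22 22:45 at or before R10 starts Mar 22 23:45 → clear.
R4: starts Mar 22 20:30 before R10 ends Mar 23 01:30, and ends Mar 23 02:15 after R10 starts Mar 22 23:45 → overlap.
R5: starts Mar 23 06:30 at or after R10 ends Mar 23 01:30 → clear.
R8: starts Mar 23 09:45 at or after R10 ends Mar 23 01:30 → clear.
R6: starts Mar 23 10:00 at or after R10 ends Mar 23 01:30 → clear.
R7: starts Mar 23 14:15 at or after R10 ends Mar 23 01:30 → clear.
R9: starts Mar 23 15:00 at or after R10 ends Mar 23 01:30 → clear.
R10 overlaps R4.

No — it overlaps R4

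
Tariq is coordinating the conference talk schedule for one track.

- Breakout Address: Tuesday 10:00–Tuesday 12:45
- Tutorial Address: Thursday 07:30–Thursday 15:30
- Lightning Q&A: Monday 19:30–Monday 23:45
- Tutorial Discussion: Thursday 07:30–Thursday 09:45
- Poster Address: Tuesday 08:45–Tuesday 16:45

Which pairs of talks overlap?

Two intervals overlap when each starts before the other ends.
Sorted by start: Lightning Q&A, Poster Address, Breakout Address, Tutorial Discussion, Tutorial Address.
Poster Address starts after Lightning Q&A ends; Lightning Q&A is clear from here.
Breakout Address starts before Poster Address ends → Poster Address and Breakout Address overlap.
Tutorial Discussion starts after Poster Address ends; Poster Address is clear from here.
Tutorial Discussion starts after Breakout Address ends; Breakout Address is clear from here.
Tutorial Address starts before Tutorial Discussion ends → Tutorial Discussion and Tutorial Address overlap.

Breakout Address & Poster Address, Tutorial Address & Tutorial Discussion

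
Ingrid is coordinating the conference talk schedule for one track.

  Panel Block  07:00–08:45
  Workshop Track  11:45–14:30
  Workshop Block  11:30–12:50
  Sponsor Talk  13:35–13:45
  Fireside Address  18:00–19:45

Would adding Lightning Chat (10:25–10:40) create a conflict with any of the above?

Panel Block: ends 08:45 at or before Lightning Chat starts 10:25 → clear.
Workshop Block: starts 11:30 at or after Lightning Chat ends 10:40 → clear.
Workshop Track: starts 11:45 at or after Lightning Chat ends 10:40 → clear.
Sponsor Talk: starts 13:35 at or after Lightning Chat ends 10:40 → clear.
Fireside Address: starts 18:00 at or after Lightning Chat ends 10:40 → clear.

No — it doesn't clash with anything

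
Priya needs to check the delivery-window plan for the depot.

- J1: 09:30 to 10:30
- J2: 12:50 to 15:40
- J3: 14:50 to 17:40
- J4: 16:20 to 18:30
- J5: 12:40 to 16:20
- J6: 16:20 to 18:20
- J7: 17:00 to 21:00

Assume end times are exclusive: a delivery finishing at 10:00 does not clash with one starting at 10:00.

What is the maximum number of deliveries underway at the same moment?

4

Sort all start/end points and keep a running count:
09:30 start J1 → 1
10:30 end J1 → 0
12:40 start J5 → 1
12:50 start J2 → 2
14:50 start J3 → 3
15:40 end J2 → 2
16:20 end J5 → 1
16:20 start J4 → 2
16:20 start J6 → 3
17:00 start J7 → 4
17:40 end J3 → 3
18:20 end J6 → 2
18:30 end J4 → 1
21:00 end J7 → 0
Peak is 4, at 17:00 (J3, J4, J6, J7).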